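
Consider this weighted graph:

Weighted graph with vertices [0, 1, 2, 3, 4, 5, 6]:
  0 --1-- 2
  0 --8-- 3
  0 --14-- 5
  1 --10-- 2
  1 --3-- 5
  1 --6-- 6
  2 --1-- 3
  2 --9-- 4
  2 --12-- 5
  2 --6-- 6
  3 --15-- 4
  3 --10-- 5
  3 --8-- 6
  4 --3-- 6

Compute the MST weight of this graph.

Applying Kruskal's algorithm (sort edges by weight, add if no cycle):
  Add (0,2) w=1
  Add (2,3) w=1
  Add (1,5) w=3
  Add (4,6) w=3
  Add (1,6) w=6
  Add (2,6) w=6
  Skip (0,3) w=8 (creates cycle)
  Skip (3,6) w=8 (creates cycle)
  Skip (2,4) w=9 (creates cycle)
  Skip (1,2) w=10 (creates cycle)
  Skip (3,5) w=10 (creates cycle)
  Skip (2,5) w=12 (creates cycle)
  Skip (0,5) w=14 (creates cycle)
  Skip (3,4) w=15 (creates cycle)
MST weight = 20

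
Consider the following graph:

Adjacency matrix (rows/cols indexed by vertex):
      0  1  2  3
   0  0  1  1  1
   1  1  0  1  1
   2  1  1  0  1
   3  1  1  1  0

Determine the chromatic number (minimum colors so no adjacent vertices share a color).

The graph has a maximum clique of size 4 (lower bound on chromatic number).
A valid 4-coloring: {0: 0, 1: 1, 2: 2, 3: 3}.
Chromatic number = 4.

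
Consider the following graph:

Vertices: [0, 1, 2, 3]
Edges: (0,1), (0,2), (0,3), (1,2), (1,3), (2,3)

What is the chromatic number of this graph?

The graph has a maximum clique of size 4 (lower bound on chromatic number).
A valid 4-coloring: {0: 0, 1: 1, 2: 2, 3: 3}.
Chromatic number = 4.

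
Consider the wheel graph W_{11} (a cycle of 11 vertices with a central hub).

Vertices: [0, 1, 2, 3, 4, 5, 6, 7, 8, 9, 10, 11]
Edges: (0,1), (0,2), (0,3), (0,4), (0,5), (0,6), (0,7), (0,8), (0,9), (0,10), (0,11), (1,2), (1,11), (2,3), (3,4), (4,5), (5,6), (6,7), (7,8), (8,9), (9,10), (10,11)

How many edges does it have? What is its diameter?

Wheel graph W_{11}: 11 cycle edges + 11 spoke edges = 22 edges.
The hub is distance 1 from all cycle vertices. Max distance between cycle vertices through hub is 2.
Diameter = 2.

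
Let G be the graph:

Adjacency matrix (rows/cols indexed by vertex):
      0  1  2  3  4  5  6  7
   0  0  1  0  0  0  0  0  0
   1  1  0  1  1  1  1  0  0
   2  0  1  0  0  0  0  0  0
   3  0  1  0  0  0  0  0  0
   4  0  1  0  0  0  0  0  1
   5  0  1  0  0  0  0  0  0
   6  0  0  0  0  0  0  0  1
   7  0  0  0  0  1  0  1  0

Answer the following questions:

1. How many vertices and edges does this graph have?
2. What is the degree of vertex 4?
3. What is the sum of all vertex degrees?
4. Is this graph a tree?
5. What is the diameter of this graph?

Count: 8 vertices, 7 edges.
Vertex 4 has neighbors [1, 7], degree = 2.
Handshaking lemma: 2 * 7 = 14.
A graph is a tree iff it is connected and has exactly n-1 edges. This graph is connected (all 8 vertices in one component) and has 8-1 = 7 edges. It is a tree.
Diameter (longest shortest path) = 4.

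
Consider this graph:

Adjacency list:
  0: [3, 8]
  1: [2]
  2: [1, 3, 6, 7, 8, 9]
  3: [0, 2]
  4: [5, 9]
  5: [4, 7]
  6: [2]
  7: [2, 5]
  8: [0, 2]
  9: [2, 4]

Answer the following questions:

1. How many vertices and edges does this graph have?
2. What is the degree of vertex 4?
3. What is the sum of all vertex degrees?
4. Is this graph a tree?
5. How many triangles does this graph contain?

Count: 10 vertices, 11 edges.
Vertex 4 has neighbors [5, 9], degree = 2.
Handshaking lemma: 2 * 11 = 22.
A tree on 10 vertices has 9 edges. This graph has 11 edges (2 extra). Not a tree.
Number of triangles = 0.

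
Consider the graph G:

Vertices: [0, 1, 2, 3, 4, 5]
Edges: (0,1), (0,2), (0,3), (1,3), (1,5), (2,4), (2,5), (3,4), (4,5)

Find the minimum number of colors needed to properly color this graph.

The graph has a maximum clique of size 3 (lower bound on chromatic number).
A valid 3-coloring: {0: 0, 1: 1, 2: 1, 3: 2, 4: 0, 5: 2}.
Chromatic number = 3.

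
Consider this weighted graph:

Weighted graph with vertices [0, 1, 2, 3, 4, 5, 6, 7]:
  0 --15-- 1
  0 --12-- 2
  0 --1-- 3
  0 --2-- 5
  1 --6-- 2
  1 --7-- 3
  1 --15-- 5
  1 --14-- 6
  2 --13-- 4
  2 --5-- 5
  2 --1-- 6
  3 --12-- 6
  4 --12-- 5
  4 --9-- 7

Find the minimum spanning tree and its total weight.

Applying Kruskal's algorithm (sort edges by weight, add if no cycle):
  Add (0,3) w=1
  Add (2,6) w=1
  Add (0,5) w=2
  Add (2,5) w=5
  Add (1,2) w=6
  Skip (1,3) w=7 (creates cycle)
  Add (4,7) w=9
  Skip (0,2) w=12 (creates cycle)
  Skip (3,6) w=12 (creates cycle)
  Add (4,5) w=12
  Skip (2,4) w=13 (creates cycle)
  Skip (1,6) w=14 (creates cycle)
  Skip (0,1) w=15 (creates cycle)
  Skip (1,5) w=15 (creates cycle)
MST weight = 36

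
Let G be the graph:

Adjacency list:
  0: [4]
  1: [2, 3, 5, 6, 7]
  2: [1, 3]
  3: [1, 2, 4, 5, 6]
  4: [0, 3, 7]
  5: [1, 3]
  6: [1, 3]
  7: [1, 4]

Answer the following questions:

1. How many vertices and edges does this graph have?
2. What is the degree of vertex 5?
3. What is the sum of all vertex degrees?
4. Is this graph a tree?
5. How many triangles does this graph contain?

Count: 8 vertices, 11 edges.
Vertex 5 has neighbors [1, 3], degree = 2.
Handshaking lemma: 2 * 11 = 22.
A tree on 8 vertices has 7 edges. This graph has 11 edges (4 extra). Not a tree.
Number of triangles = 3.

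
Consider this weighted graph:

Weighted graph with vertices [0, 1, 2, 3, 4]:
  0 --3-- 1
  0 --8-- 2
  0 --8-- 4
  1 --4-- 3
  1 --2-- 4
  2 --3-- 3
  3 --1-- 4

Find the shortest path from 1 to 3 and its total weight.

Using Dijkstra's algorithm from vertex 1:
Shortest path: 1 -> 4 -> 3
Total weight: 2 + 1 = 3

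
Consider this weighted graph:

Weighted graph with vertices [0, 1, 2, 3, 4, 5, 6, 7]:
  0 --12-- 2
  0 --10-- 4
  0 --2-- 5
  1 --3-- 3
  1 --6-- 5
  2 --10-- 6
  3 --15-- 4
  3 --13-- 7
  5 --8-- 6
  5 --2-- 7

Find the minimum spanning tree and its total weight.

Applying Kruskal's algorithm (sort edges by weight, add if no cycle):
  Add (0,5) w=2
  Add (5,7) w=2
  Add (1,3) w=3
  Add (1,5) w=6
  Add (5,6) w=8
  Add (0,4) w=10
  Add (2,6) w=10
  Skip (0,2) w=12 (creates cycle)
  Skip (3,7) w=13 (creates cycle)
  Skip (3,4) w=15 (creates cycle)
MST weight = 41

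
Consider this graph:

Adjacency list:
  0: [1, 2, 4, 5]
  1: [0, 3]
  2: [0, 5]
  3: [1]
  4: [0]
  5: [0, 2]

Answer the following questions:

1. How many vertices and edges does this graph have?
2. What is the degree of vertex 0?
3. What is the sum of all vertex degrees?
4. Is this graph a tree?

Count: 6 vertices, 6 edges.
Vertex 0 has neighbors [1, 2, 4, 5], degree = 4.
Handshaking lemma: 2 * 6 = 12.
A tree on 6 vertices has 5 edges. This graph has 6 edges (1 extra). Not a tree.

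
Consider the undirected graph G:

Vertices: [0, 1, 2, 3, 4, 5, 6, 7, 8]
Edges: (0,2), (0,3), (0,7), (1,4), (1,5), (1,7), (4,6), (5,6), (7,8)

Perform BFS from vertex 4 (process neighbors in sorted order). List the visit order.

BFS from vertex 4 (neighbors processed in ascending order):
Visit order: 4, 1, 6, 5, 7, 0, 8, 2, 3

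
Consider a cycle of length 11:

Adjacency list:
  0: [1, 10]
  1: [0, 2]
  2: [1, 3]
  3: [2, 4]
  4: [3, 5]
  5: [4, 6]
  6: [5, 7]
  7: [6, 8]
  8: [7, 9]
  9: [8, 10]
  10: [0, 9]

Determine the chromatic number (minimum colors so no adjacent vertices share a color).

This is an odd cycle (C_11). Odd cycles are not bipartite (any 2-coloring forces two adjacent vertices to match), and 3 colors suffice.
Chromatic number = 3.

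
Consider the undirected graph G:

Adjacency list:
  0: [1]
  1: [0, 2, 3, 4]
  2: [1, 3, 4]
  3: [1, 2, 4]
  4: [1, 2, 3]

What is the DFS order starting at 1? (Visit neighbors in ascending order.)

DFS from vertex 1 (neighbors processed in ascending order):
Visit order: 1, 0, 2, 3, 4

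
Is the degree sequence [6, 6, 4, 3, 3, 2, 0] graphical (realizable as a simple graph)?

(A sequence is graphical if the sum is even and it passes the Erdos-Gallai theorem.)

Sum of degrees = 24. Sum is even but fails Erdos-Gallai. The sequence is NOT graphical.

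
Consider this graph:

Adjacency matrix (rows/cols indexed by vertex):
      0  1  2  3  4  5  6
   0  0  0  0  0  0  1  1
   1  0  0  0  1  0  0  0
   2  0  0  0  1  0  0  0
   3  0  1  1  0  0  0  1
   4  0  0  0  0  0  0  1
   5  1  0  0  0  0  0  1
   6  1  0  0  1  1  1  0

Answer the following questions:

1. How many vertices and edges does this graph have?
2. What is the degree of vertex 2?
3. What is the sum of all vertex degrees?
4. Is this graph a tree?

Count: 7 vertices, 7 edges.
Vertex 2 has neighbors [3], degree = 1.
Handshaking lemma: 2 * 7 = 14.
A tree on 7 vertices has 6 edges. This graph has 7 edges (1 extra). Not a tree.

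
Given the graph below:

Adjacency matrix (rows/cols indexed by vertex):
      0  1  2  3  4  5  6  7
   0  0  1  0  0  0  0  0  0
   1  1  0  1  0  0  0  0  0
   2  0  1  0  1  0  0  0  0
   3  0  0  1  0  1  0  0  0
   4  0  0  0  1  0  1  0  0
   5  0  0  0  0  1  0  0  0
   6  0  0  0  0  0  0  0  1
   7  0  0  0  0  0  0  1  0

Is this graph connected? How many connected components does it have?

Checking connectivity: the graph has 2 connected component(s).
Components: [[0, 1, 2, 3, 4, 5], [6, 7]]. The graph is NOT connected.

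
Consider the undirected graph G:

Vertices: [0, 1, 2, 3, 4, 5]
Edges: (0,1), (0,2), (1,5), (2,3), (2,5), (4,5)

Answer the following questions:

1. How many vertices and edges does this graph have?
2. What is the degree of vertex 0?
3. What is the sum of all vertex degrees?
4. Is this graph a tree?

Count: 6 vertices, 6 edges.
Vertex 0 has neighbors [1, 2], degree = 2.
Handshaking lemma: 2 * 6 = 12.
A tree on 6 vertices has 5 edges. This graph has 6 edges (1 extra). Not a tree.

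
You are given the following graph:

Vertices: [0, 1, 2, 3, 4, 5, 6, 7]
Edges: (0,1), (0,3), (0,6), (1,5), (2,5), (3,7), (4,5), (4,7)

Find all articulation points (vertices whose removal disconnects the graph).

An articulation point is a vertex whose removal disconnects the graph.
Articulation points: [0, 5]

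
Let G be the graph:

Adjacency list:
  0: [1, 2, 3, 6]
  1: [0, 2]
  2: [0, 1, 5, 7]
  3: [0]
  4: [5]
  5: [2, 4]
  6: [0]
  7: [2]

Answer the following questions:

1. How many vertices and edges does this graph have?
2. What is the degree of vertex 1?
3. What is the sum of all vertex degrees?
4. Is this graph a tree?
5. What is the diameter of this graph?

Count: 8 vertices, 8 edges.
Vertex 1 has neighbors [0, 2], degree = 2.
Handshaking lemma: 2 * 8 = 16.
A tree on 8 vertices has 7 edges. This graph has 8 edges (1 extra). Not a tree.
Diameter (longest shortest path) = 4.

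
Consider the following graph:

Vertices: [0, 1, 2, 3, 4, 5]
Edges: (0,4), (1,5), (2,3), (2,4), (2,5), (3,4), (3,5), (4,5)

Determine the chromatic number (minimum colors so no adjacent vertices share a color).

The graph has a maximum clique of size 4 (lower bound on chromatic number).
A valid 4-coloring: {0: 1, 1: 0, 2: 2, 3: 3, 4: 0, 5: 1}.
Chromatic number = 4.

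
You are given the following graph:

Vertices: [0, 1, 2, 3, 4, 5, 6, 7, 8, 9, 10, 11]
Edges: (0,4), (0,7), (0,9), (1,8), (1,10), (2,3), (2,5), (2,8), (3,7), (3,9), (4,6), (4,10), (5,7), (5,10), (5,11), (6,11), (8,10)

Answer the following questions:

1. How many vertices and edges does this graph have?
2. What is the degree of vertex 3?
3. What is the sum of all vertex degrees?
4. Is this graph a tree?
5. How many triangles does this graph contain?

Count: 12 vertices, 17 edges.
Vertex 3 has neighbors [2, 7, 9], degree = 3.
Handshaking lemma: 2 * 17 = 34.
A tree on 12 vertices has 11 edges. This graph has 17 edges (6 extra). Not a tree.
Number of triangles = 1.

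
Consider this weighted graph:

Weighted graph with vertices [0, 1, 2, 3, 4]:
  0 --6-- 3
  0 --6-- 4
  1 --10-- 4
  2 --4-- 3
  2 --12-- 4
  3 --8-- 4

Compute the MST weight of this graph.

Applying Kruskal's algorithm (sort edges by weight, add if no cycle):
  Add (2,3) w=4
  Add (0,3) w=6
  Add (0,4) w=6
  Skip (3,4) w=8 (creates cycle)
  Add (1,4) w=10
  Skip (2,4) w=12 (creates cycle)
MST weight = 26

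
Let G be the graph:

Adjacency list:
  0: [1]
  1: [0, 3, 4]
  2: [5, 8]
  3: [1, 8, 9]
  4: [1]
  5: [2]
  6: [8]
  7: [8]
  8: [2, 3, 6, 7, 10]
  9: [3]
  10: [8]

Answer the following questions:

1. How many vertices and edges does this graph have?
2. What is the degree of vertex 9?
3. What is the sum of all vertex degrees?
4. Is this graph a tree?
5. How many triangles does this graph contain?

Count: 11 vertices, 10 edges.
Vertex 9 has neighbors [3], degree = 1.
Handshaking lemma: 2 * 10 = 20.
A graph is a tree iff it is connected and has exactly n-1 edges. This graph is connected (all 11 vertices in one component) and has 11-1 = 10 edges. It is a tree.
Number of triangles = 0.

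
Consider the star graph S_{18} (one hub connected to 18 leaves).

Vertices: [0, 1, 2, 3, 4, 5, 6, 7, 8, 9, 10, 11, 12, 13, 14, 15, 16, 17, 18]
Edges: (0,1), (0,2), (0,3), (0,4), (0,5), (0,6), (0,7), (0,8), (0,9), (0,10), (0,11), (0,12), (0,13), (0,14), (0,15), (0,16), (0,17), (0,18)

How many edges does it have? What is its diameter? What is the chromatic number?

Star graph S_{18}: the hub connects to all 18 leaves.
Edges = 18.
Diameter = 2 (any leaf to hub is 1, leaf to leaf through hub is 2).
Star graphs are bipartite (hub vs leaves), so chromatic number = 2.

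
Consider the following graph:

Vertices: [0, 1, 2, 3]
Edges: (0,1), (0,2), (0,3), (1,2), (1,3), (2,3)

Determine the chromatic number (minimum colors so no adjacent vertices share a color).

The graph has a maximum clique of size 4 (lower bound on chromatic number).
A valid 4-coloring: {0: 0, 1: 1, 2: 2, 3: 3}.
Chromatic number = 4.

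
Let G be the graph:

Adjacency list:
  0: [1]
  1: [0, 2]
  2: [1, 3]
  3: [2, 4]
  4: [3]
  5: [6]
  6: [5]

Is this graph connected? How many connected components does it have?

Checking connectivity: the graph has 2 connected component(s).
Components: [[0, 1, 2, 3, 4], [5, 6]]. The graph is NOT connected.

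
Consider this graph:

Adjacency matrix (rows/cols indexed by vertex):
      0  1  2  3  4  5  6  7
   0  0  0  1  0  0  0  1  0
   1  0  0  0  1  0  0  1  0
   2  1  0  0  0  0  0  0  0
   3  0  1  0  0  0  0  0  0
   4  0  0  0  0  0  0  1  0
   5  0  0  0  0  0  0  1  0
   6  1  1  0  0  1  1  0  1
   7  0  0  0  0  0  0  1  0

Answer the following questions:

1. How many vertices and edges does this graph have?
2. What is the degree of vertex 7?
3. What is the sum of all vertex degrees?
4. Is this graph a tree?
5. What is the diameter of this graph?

Count: 8 vertices, 7 edges.
Vertex 7 has neighbors [6], degree = 1.
Handshaking lemma: 2 * 7 = 14.
A graph is a tree iff it is connected and has exactly n-1 edges. This graph is connected (all 8 vertices in one component) and has 8-1 = 7 edges. It is a tree.
Diameter (longest shortest path) = 4.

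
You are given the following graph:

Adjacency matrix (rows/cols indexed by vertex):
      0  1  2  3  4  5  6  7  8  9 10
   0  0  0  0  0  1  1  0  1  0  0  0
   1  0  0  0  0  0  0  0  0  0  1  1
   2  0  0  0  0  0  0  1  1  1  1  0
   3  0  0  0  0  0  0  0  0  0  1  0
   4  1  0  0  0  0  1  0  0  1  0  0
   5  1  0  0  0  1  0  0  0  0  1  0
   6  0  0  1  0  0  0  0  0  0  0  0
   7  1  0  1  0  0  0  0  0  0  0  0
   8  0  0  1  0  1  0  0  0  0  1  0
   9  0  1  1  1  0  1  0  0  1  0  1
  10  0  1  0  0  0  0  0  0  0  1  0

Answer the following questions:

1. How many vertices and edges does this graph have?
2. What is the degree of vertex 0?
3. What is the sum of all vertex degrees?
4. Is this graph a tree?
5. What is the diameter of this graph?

Count: 11 vertices, 15 edges.
Vertex 0 has neighbors [4, 5, 7], degree = 3.
Handshaking lemma: 2 * 15 = 30.
A tree on 11 vertices has 10 edges. This graph has 15 edges (5 extra). Not a tree.
Diameter (longest shortest path) = 3.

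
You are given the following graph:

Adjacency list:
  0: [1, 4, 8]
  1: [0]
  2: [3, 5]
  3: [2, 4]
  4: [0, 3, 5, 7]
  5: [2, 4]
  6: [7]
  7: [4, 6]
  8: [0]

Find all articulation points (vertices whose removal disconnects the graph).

An articulation point is a vertex whose removal disconnects the graph.
Articulation points: [0, 4, 7]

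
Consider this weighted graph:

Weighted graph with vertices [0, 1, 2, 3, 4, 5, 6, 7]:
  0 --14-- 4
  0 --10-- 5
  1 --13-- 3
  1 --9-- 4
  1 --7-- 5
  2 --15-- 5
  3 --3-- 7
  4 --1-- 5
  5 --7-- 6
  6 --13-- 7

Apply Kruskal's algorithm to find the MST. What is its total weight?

Applying Kruskal's algorithm (sort edges by weight, add if no cycle):
  Add (4,5) w=1
  Add (3,7) w=3
  Add (1,5) w=7
  Add (5,6) w=7
  Skip (1,4) w=9 (creates cycle)
  Add (0,5) w=10
  Add (1,3) w=13
  Skip (6,7) w=13 (creates cycle)
  Skip (0,4) w=14 (creates cycle)
  Add (2,5) w=15
MST weight = 56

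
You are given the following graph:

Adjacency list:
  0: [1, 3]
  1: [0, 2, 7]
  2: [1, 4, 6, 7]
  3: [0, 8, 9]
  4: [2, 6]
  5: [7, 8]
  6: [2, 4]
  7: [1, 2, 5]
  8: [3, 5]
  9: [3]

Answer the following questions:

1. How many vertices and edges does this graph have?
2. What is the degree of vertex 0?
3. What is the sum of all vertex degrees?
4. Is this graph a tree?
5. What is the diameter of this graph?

Count: 10 vertices, 12 edges.
Vertex 0 has neighbors [1, 3], degree = 2.
Handshaking lemma: 2 * 12 = 24.
A tree on 10 vertices has 9 edges. This graph has 12 edges (3 extra). Not a tree.
Diameter (longest shortest path) = 5.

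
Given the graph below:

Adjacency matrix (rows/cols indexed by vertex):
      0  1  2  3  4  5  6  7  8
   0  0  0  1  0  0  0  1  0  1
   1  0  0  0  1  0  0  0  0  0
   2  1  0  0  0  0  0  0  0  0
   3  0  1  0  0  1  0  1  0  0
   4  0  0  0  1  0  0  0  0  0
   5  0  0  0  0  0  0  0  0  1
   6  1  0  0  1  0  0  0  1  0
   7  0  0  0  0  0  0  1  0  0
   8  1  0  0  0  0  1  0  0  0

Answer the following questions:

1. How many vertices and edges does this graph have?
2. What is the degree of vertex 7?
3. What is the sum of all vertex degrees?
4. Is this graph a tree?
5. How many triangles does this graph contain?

Count: 9 vertices, 8 edges.
Vertex 7 has neighbors [6], degree = 1.
Handshaking lemma: 2 * 8 = 16.
A graph is a tree iff it is connected and has exactly n-1 edges. This graph is connected (all 9 vertices in one component) and has 9-1 = 8 edges. It is a tree.
Number of triangles = 0.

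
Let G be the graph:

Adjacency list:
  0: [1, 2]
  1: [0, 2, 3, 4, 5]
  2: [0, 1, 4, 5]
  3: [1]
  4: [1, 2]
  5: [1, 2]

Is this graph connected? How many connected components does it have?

Checking connectivity: the graph has 1 connected component(s).
All vertices are reachable from each other. The graph IS connected.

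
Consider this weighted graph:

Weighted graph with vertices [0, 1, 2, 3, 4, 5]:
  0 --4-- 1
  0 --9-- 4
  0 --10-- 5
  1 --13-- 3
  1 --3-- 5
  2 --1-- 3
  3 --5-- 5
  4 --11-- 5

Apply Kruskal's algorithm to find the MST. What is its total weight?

Applying Kruskal's algorithm (sort edges by weight, add if no cycle):
  Add (2,3) w=1
  Add (1,5) w=3
  Add (0,1) w=4
  Add (3,5) w=5
  Add (0,4) w=9
  Skip (0,5) w=10 (creates cycle)
  Skip (4,5) w=11 (creates cycle)
  Skip (1,3) w=13 (creates cycle)
MST weight = 22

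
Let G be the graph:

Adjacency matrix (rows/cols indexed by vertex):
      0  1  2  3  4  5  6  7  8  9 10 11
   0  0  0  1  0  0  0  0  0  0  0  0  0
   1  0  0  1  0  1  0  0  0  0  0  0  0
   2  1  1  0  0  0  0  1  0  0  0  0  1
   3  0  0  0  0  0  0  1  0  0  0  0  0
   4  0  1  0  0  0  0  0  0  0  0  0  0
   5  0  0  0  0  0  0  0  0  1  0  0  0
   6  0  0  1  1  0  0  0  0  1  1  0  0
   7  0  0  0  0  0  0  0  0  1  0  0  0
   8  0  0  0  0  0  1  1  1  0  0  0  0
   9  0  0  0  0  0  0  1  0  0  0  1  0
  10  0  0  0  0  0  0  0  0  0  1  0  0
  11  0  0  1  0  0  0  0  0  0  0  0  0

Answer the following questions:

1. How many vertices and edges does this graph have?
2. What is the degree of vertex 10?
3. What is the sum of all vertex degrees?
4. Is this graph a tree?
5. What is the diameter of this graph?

Count: 12 vertices, 11 edges.
Vertex 10 has neighbors [9], degree = 1.
Handshaking lemma: 2 * 11 = 22.
A graph is a tree iff it is connected and has exactly n-1 edges. This graph is connected (all 12 vertices in one component) and has 12-1 = 11 edges. It is a tree.
Diameter (longest shortest path) = 5.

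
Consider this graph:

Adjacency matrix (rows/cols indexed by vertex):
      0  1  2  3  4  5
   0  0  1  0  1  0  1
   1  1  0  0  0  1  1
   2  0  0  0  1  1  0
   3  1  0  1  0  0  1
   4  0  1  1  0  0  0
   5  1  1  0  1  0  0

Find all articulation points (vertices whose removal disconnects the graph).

No articulation points. The graph is biconnected.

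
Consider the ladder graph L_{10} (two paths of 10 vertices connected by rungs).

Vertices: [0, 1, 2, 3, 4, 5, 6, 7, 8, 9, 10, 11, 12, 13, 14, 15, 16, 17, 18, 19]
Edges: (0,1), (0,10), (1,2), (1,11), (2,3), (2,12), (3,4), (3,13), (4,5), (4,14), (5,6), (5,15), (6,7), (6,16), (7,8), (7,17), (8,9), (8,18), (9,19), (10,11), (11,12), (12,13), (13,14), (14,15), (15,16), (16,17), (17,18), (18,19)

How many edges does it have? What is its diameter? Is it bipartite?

Ladder graph L_{10}: 10 rungs + 2 * (10-1) path edges = 10 + 18 = 28 edges.
Diameter = 10.
Ladder graphs are bipartite (alternating coloring along each path).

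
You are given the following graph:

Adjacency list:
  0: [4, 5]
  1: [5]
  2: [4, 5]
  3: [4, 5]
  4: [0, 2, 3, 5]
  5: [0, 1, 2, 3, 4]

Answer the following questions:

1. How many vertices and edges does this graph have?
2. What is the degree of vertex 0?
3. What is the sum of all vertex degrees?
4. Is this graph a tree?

Count: 6 vertices, 8 edges.
Vertex 0 has neighbors [4, 5], degree = 2.
Handshaking lemma: 2 * 8 = 16.
A tree on 6 vertices has 5 edges. This graph has 8 edges (3 extra). Not a tree.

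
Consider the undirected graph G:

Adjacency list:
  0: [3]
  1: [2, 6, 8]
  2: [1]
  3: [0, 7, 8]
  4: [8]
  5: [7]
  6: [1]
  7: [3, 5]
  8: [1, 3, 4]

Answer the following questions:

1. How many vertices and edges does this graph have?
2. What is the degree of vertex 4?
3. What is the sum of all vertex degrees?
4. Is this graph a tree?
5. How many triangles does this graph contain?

Count: 9 vertices, 8 edges.
Vertex 4 has neighbors [8], degree = 1.
Handshaking lemma: 2 * 8 = 16.
A graph is a tree iff it is connected and has exactly n-1 edges. This graph is connected (all 9 vertices in one component) and has 9-1 = 8 edges. It is a tree.
Number of triangles = 0.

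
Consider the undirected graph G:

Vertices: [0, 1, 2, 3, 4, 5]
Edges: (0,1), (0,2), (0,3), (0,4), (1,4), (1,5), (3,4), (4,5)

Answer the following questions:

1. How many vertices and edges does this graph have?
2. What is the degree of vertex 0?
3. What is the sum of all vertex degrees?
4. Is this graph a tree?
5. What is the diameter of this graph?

Count: 6 vertices, 8 edges.
Vertex 0 has neighbors [1, 2, 3, 4], degree = 4.
Handshaking lemma: 2 * 8 = 16.
A tree on 6 vertices has 5 edges. This graph has 8 edges (3 extra). Not a tree.
Diameter (longest shortest path) = 3.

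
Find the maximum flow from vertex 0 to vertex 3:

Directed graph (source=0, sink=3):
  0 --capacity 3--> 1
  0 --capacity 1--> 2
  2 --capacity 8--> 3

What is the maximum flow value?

Computing max flow:
  Flow on (0->2): 1/1
  Flow on (2->3): 1/8
Maximum flow = 1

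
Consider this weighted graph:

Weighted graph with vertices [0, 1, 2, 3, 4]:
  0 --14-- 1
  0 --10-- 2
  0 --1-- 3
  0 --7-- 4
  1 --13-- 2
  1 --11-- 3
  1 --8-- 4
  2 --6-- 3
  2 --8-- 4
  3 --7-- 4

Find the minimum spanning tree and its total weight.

Applying Kruskal's algorithm (sort edges by weight, add if no cycle):
  Add (0,3) w=1
  Add (2,3) w=6
  Add (0,4) w=7
  Skip (3,4) w=7 (creates cycle)
  Add (1,4) w=8
  Skip (2,4) w=8 (creates cycle)
  Skip (0,2) w=10 (creates cycle)
  Skip (1,3) w=11 (creates cycle)
  Skip (1,2) w=13 (creates cycle)
  Skip (0,1) w=14 (creates cycle)
MST weight = 22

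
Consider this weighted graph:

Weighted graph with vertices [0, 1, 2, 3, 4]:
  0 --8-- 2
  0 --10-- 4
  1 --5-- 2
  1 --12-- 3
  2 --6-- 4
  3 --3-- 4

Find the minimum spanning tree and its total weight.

Applying Kruskal's algorithm (sort edges by weight, add if no cycle):
  Add (3,4) w=3
  Add (1,2) w=5
  Add (2,4) w=6
  Add (0,2) w=8
  Skip (0,4) w=10 (creates cycle)
  Skip (1,3) w=12 (creates cycle)
MST weight = 22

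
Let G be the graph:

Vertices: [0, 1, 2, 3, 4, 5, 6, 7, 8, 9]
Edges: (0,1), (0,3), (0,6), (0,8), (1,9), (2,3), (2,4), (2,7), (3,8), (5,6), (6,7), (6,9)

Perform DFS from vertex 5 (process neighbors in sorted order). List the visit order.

DFS from vertex 5 (neighbors processed in ascending order):
Visit order: 5, 6, 0, 1, 9, 3, 2, 4, 7, 8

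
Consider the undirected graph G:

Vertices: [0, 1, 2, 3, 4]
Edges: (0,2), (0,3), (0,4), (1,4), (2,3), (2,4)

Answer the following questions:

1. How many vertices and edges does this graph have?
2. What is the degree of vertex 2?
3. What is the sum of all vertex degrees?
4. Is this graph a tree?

Count: 5 vertices, 6 edges.
Vertex 2 has neighbors [0, 3, 4], degree = 3.
Handshaking lemma: 2 * 6 = 12.
A tree on 5 vertices has 4 edges. This graph has 6 edges (2 extra). Not a tree.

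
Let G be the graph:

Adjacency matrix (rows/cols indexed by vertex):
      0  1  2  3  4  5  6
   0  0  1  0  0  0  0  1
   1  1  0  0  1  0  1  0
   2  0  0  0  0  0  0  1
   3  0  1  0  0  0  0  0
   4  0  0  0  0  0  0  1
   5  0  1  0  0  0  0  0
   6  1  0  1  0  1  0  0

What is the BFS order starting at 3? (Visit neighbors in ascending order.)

BFS from vertex 3 (neighbors processed in ascending order):
Visit order: 3, 1, 0, 5, 6, 2, 4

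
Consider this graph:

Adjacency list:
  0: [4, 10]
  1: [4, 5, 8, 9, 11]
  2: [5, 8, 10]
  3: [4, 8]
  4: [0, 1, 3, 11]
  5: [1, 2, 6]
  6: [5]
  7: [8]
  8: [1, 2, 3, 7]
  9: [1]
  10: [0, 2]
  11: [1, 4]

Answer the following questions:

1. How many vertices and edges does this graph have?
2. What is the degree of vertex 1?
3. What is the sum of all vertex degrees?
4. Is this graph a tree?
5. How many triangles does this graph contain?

Count: 12 vertices, 15 edges.
Vertex 1 has neighbors [4, 5, 8, 9, 11], degree = 5.
Handshaking lemma: 2 * 15 = 30.
A tree on 12 vertices has 11 edges. This graph has 15 edges (4 extra). Not a tree.
Number of triangles = 1.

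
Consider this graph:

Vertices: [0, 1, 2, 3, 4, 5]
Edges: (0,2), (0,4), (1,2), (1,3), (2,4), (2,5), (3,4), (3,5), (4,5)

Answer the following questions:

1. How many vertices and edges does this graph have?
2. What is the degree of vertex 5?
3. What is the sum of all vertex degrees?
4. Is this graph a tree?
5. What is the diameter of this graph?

Count: 6 vertices, 9 edges.
Vertex 5 has neighbors [2, 3, 4], degree = 3.
Handshaking lemma: 2 * 9 = 18.
A tree on 6 vertices has 5 edges. This graph has 9 edges (4 extra). Not a tree.
Diameter (longest shortest path) = 2.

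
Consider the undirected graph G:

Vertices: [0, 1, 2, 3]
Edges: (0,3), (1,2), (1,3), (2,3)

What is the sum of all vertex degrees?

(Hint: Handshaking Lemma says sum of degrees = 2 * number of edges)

Count edges: 4 edges.
By Handshaking Lemma: sum of degrees = 2 * 4 = 8.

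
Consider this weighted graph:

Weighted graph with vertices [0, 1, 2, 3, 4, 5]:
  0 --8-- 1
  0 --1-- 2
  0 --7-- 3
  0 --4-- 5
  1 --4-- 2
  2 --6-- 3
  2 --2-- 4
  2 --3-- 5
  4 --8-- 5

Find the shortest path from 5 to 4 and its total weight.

Using Dijkstra's algorithm from vertex 5:
Shortest path: 5 -> 2 -> 4
Total weight: 3 + 2 = 5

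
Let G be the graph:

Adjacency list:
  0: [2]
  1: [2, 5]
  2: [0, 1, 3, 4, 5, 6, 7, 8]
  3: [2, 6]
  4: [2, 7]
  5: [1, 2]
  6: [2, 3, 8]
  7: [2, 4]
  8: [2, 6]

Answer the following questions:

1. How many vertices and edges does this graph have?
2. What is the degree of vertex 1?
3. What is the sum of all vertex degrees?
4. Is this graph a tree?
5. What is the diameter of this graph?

Count: 9 vertices, 12 edges.
Vertex 1 has neighbors [2, 5], degree = 2.
Handshaking lemma: 2 * 12 = 24.
A tree on 9 vertices has 8 edges. This graph has 12 edges (4 extra). Not a tree.
Diameter (longest shortest path) = 2.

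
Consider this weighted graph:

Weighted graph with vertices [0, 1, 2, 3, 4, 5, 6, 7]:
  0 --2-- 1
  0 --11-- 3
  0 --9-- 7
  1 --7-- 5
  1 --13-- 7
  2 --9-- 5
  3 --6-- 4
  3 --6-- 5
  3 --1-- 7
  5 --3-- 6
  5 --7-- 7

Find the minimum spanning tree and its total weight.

Applying Kruskal's algorithm (sort edges by weight, add if no cycle):
  Add (3,7) w=1
  Add (0,1) w=2
  Add (5,6) w=3
  Add (3,5) w=6
  Add (3,4) w=6
  Add (1,5) w=7
  Skip (5,7) w=7 (creates cycle)
  Skip (0,7) w=9 (creates cycle)
  Add (2,5) w=9
  Skip (0,3) w=11 (creates cycle)
  Skip (1,7) w=13 (creates cycle)
MST weight = 34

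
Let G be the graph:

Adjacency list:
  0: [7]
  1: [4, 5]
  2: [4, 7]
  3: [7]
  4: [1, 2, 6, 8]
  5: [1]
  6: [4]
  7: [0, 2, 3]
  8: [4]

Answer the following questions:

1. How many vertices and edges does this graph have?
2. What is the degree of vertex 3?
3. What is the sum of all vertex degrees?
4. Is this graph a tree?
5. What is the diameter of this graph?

Count: 9 vertices, 8 edges.
Vertex 3 has neighbors [7], degree = 1.
Handshaking lemma: 2 * 8 = 16.
A graph is a tree iff it is connected and has exactly n-1 edges. This graph is connected (all 9 vertices in one component) and has 9-1 = 8 edges. It is a tree.
Diameter (longest shortest path) = 5.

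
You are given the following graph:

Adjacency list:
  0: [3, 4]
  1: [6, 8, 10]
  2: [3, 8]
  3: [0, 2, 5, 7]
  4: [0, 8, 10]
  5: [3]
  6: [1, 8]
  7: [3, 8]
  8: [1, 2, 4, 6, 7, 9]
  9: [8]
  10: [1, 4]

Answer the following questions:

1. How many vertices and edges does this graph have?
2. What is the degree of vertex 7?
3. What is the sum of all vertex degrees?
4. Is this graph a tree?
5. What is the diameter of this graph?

Count: 11 vertices, 14 edges.
Vertex 7 has neighbors [3, 8], degree = 2.
Handshaking lemma: 2 * 14 = 28.
A tree on 11 vertices has 10 edges. This graph has 14 edges (4 extra). Not a tree.
Diameter (longest shortest path) = 4.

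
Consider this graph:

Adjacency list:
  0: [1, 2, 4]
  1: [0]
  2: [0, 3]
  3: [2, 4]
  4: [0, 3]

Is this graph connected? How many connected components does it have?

Checking connectivity: the graph has 1 connected component(s).
All vertices are reachable from each other. The graph IS connected.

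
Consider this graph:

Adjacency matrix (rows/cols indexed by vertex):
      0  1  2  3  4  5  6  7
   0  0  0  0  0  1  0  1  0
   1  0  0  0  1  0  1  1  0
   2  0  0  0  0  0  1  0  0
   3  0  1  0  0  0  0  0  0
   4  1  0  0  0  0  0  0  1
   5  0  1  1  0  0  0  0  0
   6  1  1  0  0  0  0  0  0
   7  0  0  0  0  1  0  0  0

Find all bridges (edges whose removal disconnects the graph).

A bridge is an edge whose removal increases the number of connected components.
Bridges found: (0,4), (0,6), (1,3), (1,5), (1,6), (2,5), (4,7)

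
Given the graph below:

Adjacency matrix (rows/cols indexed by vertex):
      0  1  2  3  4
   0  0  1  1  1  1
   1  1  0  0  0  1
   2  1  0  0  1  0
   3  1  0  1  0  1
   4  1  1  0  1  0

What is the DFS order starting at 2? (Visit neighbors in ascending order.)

DFS from vertex 2 (neighbors processed in ascending order):
Visit order: 2, 0, 1, 4, 3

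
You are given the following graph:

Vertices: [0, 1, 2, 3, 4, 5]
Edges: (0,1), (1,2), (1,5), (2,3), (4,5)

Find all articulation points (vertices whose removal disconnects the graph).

An articulation point is a vertex whose removal disconnects the graph.
Articulation points: [1, 2, 5]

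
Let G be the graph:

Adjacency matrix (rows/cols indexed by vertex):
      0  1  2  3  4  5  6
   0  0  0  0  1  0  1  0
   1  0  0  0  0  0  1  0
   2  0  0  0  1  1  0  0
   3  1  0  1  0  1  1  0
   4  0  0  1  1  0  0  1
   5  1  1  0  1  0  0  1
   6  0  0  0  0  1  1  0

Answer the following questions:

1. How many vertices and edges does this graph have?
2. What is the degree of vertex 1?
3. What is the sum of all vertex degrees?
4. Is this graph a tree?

Count: 7 vertices, 9 edges.
Vertex 1 has neighbors [5], degree = 1.
Handshaking lemma: 2 * 9 = 18.
A tree on 7 vertices has 6 edges. This graph has 9 edges (3 extra). Not a tree.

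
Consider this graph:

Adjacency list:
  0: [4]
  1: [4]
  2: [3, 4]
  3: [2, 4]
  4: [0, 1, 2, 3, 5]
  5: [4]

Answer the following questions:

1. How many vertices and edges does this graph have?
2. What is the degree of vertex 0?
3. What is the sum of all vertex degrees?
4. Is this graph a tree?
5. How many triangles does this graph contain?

Count: 6 vertices, 6 edges.
Vertex 0 has neighbors [4], degree = 1.
Handshaking lemma: 2 * 6 = 12.
A tree on 6 vertices has 5 edges. This graph has 6 edges (1 extra). Not a tree.
Number of triangles = 1.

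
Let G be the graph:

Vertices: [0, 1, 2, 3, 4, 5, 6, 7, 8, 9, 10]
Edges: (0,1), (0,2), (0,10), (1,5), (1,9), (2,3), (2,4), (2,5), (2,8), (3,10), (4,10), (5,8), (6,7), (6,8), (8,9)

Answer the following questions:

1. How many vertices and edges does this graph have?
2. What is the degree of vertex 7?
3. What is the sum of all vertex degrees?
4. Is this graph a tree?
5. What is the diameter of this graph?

Count: 11 vertices, 15 edges.
Vertex 7 has neighbors [6], degree = 1.
Handshaking lemma: 2 * 15 = 30.
A tree on 11 vertices has 10 edges. This graph has 15 edges (5 extra). Not a tree.
Diameter (longest shortest path) = 5.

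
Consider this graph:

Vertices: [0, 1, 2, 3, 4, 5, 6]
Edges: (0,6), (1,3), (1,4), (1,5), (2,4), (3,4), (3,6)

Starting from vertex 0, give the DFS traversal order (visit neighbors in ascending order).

DFS from vertex 0 (neighbors processed in ascending order):
Visit order: 0, 6, 3, 1, 4, 2, 5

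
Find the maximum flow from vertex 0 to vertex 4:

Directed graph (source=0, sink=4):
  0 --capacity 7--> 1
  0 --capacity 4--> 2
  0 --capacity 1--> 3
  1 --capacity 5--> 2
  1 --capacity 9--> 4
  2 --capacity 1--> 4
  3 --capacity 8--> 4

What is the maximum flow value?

Computing max flow:
  Flow on (0->1): 7/7
  Flow on (0->2): 1/4
  Flow on (0->3): 1/1
  Flow on (1->4): 7/9
  Flow on (2->4): 1/1
  Flow on (3->4): 1/8
Maximum flow = 9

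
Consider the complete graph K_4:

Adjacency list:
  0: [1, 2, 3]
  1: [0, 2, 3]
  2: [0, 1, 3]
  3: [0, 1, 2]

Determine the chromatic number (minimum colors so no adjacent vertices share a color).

In K_4, every vertex is adjacent to every other vertex.
Each vertex needs a unique color.
Chromatic number = 4.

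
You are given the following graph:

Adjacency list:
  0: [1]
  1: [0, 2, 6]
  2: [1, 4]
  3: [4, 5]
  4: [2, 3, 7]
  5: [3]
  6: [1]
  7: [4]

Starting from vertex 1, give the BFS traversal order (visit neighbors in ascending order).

BFS from vertex 1 (neighbors processed in ascending order):
Visit order: 1, 0, 2, 6, 4, 3, 7, 5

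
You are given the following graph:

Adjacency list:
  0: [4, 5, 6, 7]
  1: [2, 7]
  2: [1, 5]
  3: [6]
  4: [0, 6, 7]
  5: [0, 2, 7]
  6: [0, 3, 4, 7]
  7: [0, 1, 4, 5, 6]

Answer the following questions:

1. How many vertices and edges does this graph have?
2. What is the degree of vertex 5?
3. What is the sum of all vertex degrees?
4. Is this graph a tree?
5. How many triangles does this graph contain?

Count: 8 vertices, 12 edges.
Vertex 5 has neighbors [0, 2, 7], degree = 3.
Handshaking lemma: 2 * 12 = 24.
A tree on 8 vertices has 7 edges. This graph has 12 edges (5 extra). Not a tree.
Number of triangles = 5.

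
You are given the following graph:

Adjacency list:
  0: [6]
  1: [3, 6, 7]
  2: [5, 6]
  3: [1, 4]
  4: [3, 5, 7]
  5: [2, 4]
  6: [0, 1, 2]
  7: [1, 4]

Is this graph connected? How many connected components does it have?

Checking connectivity: the graph has 1 connected component(s).
All vertices are reachable from each other. The graph IS connected.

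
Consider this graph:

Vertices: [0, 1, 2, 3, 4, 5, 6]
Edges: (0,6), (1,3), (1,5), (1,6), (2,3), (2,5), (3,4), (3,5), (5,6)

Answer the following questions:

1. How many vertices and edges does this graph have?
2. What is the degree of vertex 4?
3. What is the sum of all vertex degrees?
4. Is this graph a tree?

Count: 7 vertices, 9 edges.
Vertex 4 has neighbors [3], degree = 1.
Handshaking lemma: 2 * 9 = 18.
A tree on 7 vertices has 6 edges. This graph has 9 edges (3 extra). Not a tree.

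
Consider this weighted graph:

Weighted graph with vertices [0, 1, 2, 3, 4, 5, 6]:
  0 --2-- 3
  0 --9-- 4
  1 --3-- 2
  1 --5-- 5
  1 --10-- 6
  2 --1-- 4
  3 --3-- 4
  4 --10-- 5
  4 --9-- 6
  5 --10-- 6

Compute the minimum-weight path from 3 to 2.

Using Dijkstra's algorithm from vertex 3:
Shortest path: 3 -> 4 -> 2
Total weight: 3 + 1 = 4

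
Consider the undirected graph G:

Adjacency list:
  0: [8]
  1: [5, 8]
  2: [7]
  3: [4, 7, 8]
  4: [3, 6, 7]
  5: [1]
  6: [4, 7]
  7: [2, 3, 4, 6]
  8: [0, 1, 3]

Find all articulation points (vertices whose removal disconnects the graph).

An articulation point is a vertex whose removal disconnects the graph.
Articulation points: [1, 3, 7, 8]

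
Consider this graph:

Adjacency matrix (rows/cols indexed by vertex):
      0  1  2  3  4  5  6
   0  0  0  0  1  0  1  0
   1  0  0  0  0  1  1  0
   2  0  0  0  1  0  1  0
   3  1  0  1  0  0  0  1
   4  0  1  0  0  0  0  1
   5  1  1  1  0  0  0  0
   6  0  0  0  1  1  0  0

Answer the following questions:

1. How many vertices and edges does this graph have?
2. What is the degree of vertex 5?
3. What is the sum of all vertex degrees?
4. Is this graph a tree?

Count: 7 vertices, 8 edges.
Vertex 5 has neighbors [0, 1, 2], degree = 3.
Handshaking lemma: 2 * 8 = 16.
A tree on 7 vertices has 6 edges. This graph has 8 edges (2 extra). Not a tree.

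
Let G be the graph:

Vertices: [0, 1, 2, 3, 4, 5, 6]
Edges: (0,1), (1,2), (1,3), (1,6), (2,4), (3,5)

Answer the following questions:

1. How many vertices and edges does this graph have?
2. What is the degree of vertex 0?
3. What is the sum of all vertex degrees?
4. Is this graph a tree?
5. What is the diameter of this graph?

Count: 7 vertices, 6 edges.
Vertex 0 has neighbors [1], degree = 1.
Handshaking lemma: 2 * 6 = 12.
A graph is a tree iff it is connected and has exactly n-1 edges. This graph is connected (all 7 vertices in one component) and has 7-1 = 6 edges. It is a tree.
Diameter (longest shortest path) = 4.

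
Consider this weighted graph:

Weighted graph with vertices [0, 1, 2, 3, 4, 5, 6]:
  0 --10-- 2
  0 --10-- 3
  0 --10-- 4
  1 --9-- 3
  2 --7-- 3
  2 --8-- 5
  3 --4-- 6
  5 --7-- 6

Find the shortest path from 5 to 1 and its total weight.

Using Dijkstra's algorithm from vertex 5:
Shortest path: 5 -> 6 -> 3 -> 1
Total weight: 7 + 4 + 9 = 20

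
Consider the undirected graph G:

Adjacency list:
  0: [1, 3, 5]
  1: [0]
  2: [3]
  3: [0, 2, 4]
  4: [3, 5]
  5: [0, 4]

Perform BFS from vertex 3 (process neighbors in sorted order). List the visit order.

BFS from vertex 3 (neighbors processed in ascending order):
Visit order: 3, 0, 2, 4, 1, 5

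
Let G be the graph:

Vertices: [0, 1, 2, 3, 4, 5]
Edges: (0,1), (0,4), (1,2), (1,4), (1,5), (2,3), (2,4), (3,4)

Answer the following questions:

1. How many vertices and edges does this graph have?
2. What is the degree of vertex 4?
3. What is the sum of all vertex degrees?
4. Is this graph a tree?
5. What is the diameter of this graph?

Count: 6 vertices, 8 edges.
Vertex 4 has neighbors [0, 1, 2, 3], degree = 4.
Handshaking lemma: 2 * 8 = 16.
A tree on 6 vertices has 5 edges. This graph has 8 edges (3 extra). Not a tree.
Diameter (longest shortest path) = 3.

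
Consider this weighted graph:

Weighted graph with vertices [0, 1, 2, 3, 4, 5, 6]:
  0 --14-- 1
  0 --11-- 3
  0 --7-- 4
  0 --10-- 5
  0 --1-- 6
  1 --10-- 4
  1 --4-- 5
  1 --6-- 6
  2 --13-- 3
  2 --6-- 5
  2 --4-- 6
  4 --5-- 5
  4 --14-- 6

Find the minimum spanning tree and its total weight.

Applying Kruskal's algorithm (sort edges by weight, add if no cycle):
  Add (0,6) w=1
  Add (1,5) w=4
  Add (2,6) w=4
  Add (4,5) w=5
  Add (1,6) w=6
  Skip (2,5) w=6 (creates cycle)
  Skip (0,4) w=7 (creates cycle)
  Skip (0,5) w=10 (creates cycle)
  Skip (1,4) w=10 (creates cycle)
  Add (0,3) w=11
  Skip (2,3) w=13 (creates cycle)
  Skip (0,1) w=14 (creates cycle)
  Skip (4,6) w=14 (creates cycle)
MST weight = 31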